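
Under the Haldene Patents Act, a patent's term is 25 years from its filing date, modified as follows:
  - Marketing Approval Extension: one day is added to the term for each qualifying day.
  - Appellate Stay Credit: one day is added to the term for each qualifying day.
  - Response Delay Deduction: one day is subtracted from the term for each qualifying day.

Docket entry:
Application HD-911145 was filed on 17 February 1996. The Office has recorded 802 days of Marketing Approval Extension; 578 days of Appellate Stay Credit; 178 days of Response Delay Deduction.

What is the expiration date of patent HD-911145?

Base term: filing date + 25 years → 17 February 2021.
Marketing Approval Extension: +802 days → 30 April 2023.
Appellate Stay Credit: +578 days → 28 November 2024.
Response Delay Deduction: −178 days → 3 June 2024.

2024-06-03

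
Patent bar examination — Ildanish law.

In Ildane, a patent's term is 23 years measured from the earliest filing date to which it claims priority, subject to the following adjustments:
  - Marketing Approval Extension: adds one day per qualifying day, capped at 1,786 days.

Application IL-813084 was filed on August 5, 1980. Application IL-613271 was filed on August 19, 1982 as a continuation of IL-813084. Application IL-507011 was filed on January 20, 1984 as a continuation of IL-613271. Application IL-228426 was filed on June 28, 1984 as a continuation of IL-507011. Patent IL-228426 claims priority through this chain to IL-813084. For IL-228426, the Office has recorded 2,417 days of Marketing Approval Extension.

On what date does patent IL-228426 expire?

June 25, 2008

Earliest priority filing: 5 August 1980.
Base term: 5 August 1980 + 23 years → 5 August 2003.
Marketing Approval Extension: 2417 days claimed exceeds the 1786-day cap, so +1786 days → 25 June 2008.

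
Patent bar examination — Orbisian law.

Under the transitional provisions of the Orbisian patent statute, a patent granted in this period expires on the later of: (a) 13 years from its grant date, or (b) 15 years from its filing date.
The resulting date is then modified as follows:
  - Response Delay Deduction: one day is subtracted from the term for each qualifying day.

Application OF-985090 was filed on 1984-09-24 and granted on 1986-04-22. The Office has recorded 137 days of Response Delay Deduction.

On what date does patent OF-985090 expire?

(a) grant + 13 years → 22 April 1999.
(b) filing + 15 years → 24 September 1999.
Later of the two: 24 September 1999.
Response Delay Deduction: −137 days → 10 May 1999.

May 10, 1999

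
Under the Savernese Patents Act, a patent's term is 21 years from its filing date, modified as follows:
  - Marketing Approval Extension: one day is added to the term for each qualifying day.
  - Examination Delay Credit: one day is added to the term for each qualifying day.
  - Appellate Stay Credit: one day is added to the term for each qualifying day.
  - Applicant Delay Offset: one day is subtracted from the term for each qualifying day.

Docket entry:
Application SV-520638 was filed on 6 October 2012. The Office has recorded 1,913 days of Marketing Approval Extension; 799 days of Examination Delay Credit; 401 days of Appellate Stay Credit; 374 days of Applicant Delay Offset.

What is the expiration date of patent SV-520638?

Base term: filing date + 21 years → 6 October 2033.
Marketing Approval Extension: +1913 days → 1 January 2039.
Examination Delay Credit: +799 days → 10 March 2041.
Appellate Stay Credit: +401 days → 15 April 2042.
Applicant Delay Offset: −374 days → 6 April 2041.

2041-04-06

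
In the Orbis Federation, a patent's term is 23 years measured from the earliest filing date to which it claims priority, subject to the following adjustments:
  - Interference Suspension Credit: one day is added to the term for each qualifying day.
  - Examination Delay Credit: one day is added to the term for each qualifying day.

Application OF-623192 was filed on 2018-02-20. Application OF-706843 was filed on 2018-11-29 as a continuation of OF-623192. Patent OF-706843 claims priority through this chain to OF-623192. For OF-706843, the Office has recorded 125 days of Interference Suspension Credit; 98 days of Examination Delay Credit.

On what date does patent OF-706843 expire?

October 1, 2041

Earliest priority filing: 20 February 2018.
Base term: 20 February 2018 + 23 years → 20 February 2041.
Interference Suspension Credit: +125 days → 25 June 2041.
Examination Delay Credit: +98 days → 1 October 2041.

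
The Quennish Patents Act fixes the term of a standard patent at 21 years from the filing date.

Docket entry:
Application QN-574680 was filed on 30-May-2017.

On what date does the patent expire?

Filing date + 21 years → 30 May 2038.

2038-05-30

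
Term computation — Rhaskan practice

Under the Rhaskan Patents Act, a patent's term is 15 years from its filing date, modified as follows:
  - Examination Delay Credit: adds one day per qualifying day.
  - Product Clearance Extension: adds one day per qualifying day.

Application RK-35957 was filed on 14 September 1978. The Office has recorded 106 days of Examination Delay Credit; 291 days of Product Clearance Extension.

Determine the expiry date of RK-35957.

October 16, 1994

Base term: filing date + 15 years → 14 September 1993.
Examination Delay Credit: +106 days → 29 December 1993.
Product Clearance Extension: +291 days → 16 October 1994.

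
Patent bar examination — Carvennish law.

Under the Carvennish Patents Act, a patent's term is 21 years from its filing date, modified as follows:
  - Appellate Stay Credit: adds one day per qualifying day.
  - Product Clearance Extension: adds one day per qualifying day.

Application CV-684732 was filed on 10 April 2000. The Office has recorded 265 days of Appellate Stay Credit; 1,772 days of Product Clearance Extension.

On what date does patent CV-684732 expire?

2026-11-07

Base term: filing date + 21 years → 10 April 2021.
Appellate Stay Credit: +265 days → 31 December 2021.
Product Clearance Extension: +1772 days → 7 November 2026.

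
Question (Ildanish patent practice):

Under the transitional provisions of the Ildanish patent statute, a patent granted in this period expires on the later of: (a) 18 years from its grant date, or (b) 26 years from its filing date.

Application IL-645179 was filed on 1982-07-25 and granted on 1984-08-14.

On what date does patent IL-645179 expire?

(a) grant + 18 years → 14 August 2002.
(b) filing + 26 years → 25 July 2008.
Later of the two: 25 July 2008.

2008-07-25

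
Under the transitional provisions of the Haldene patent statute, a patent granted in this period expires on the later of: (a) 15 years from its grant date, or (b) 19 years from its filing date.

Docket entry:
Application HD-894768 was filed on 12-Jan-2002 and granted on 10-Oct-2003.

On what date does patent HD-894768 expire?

2021-01-12

(a) grant + 15 years → 10 October 2018.
(b) filing + 19 years → 12 January 2021.
Later of the two: 12 January 2021.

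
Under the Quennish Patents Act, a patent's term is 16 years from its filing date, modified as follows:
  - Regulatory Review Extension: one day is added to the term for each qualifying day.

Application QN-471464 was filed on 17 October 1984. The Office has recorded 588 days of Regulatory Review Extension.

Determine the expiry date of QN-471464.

Base term: filing date + 16 years → 17 October 2000.
Regulatory Review Extension: +588 days → 28 May 2002.

May 28, 2002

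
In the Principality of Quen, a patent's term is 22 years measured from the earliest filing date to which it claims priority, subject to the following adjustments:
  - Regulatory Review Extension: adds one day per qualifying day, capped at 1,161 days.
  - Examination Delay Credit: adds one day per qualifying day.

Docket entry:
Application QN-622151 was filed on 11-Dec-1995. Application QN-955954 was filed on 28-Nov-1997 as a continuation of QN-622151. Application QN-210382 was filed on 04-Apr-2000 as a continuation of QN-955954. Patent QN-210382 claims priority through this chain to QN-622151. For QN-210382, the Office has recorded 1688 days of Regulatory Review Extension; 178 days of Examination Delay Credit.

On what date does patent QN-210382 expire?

Earliest priority filing: 11 December 1995.
Base term: 11 December 1995 + 22 years → 11 December 2017.
Regulatory Review Extension: 1688 days claimed exceeds the 1161-day cap, so +1161 days → 14 February 2021.
Examination Delay Credit: +178 days → 11 August 2021.

August 11, 2021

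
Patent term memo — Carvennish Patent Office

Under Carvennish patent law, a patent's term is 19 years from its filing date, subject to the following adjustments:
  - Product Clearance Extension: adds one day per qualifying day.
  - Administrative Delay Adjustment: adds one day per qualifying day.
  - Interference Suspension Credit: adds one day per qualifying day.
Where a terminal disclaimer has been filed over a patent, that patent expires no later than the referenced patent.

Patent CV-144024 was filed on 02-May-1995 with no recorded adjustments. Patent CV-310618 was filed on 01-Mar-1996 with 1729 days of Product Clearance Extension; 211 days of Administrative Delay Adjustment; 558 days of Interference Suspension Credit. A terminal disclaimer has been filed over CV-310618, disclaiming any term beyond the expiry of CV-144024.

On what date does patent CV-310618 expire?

Natural term of CV-310618:
  Base: filing + 19 years → 1 March 2015.
  Product Clearance Extension: +1729 days → 24 November 2019.
  Administrative Delay Adjustment: +211 days → 22 June 2020.
  Interference Suspension Credit: +558 days → 1 January 2022.
Expiry of referenced patent CV-144024:
  Base: filing + 19 years → 2 May 2014.
Terminal disclaimer: CV-310618 expires on the earlier of 1 January 2022 and 2 May 2014.

May 2, 2014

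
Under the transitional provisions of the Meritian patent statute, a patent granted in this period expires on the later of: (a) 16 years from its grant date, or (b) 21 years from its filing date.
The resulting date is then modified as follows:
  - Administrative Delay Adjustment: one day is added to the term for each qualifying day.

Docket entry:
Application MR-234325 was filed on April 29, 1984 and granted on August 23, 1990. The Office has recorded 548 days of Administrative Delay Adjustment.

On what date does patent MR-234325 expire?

2008-02-22

(a) grant + 16 years → 23 August 2006.
(b) filing + 21 years → 29 April 2005.
Later of the two: 23 August 2006.
Administrative Delay Adjustment: +548 days → 22 February 2008.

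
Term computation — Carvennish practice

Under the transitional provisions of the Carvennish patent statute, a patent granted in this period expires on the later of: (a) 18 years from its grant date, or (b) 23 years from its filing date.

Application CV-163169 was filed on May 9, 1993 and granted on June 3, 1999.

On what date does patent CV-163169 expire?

2017-06-03

(a) grant + 18 years → 3 June 2017.
(b) filing + 23 years → 9 May 2016.
Later of the two: 3 June 2017.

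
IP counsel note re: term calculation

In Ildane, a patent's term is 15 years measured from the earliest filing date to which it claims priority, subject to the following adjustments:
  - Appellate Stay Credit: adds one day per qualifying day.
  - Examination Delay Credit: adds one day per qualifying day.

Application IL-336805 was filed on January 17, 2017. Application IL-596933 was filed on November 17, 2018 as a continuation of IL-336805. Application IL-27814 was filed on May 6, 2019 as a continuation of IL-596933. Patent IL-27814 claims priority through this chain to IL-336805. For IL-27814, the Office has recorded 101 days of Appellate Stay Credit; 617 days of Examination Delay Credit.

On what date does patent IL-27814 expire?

Earliest priority filing: 17 January 2017.
Base term: 17 January 2017 + 15 years → 17 January 2032.
Appellate Stay Credit: +101 days → 27 April 2032.
Examination Delay Credit: +617 days → 4 January 2034.

2034-01-04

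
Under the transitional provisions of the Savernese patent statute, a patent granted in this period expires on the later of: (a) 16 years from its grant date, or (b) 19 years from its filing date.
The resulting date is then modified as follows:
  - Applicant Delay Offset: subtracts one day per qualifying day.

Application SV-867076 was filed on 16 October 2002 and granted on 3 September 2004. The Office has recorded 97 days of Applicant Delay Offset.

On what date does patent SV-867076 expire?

July 11, 2021

(a) grant + 16 years → 3 September 2020.
(b) filing + 19 years → 16 October 2021.
Later of the two: 16 October 2021.
Applicant Delay Offset: −97 days → 11 July 2021.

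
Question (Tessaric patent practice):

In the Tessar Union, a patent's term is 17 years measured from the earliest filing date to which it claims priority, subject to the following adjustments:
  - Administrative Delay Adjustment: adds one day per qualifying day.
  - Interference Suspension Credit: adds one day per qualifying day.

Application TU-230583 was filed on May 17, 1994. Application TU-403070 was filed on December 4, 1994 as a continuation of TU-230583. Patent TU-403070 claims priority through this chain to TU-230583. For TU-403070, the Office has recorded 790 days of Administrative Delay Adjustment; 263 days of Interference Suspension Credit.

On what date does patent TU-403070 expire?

April 4, 2014

Earliest priority filing: 17 May 1994.
Base term: 17 May 1994 + 17 years → 17 May 2011.
Administrative Delay Adjustment: +790 days → 15 July 2013.
Interference Suspension Credit: +263 days → 4 April 2014.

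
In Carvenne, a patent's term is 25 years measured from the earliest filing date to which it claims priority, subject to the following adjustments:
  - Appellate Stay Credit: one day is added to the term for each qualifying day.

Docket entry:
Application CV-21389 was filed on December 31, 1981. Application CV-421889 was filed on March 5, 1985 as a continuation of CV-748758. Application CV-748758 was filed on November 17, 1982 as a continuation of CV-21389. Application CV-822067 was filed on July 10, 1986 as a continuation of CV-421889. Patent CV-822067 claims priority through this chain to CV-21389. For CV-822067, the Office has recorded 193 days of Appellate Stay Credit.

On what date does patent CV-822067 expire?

Earliest priority filing: 31 December 1981.
Base term: 31 December 1981 + 25 years → 31 December 2006.
Appellate Stay Credit: +193 days → 12 July 2007.

2007-07-12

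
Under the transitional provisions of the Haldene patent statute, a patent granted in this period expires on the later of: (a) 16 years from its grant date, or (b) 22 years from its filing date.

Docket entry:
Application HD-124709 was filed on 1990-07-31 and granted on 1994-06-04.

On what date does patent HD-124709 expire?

(a) grant + 16 years → 4 June 2010.
(b) filing + 22 years → 31 July 2012.
Later of the two: 31 July 2012.

2012-07-31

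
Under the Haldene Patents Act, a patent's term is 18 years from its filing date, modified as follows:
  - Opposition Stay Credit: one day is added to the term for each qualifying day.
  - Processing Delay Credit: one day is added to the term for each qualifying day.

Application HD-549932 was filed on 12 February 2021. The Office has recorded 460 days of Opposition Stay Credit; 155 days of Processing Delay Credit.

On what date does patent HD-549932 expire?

2040-10-19

Base term: filing date + 18 years → 12 February 2039.
Opposition Stay Credit: +460 days → 17 May 2040.
Processing Delay Credit: +155 days → 19 October 2040.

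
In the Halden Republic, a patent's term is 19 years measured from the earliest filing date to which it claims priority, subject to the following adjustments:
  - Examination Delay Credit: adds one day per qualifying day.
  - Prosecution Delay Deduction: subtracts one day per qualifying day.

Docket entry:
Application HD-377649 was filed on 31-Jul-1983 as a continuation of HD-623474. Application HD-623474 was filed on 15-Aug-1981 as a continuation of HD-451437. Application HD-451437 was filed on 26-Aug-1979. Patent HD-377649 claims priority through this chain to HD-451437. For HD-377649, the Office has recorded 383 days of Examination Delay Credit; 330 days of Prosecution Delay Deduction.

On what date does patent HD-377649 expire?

October 18, 1998

Earliest priority filing: 26 August 1979.
Base term: 26 August 1979 + 19 years → 26 August 1998.
Examination Delay Credit: +383 days → 13 September 1999.
Prosecution Delay Deduction: −330 days → 18 October 1998.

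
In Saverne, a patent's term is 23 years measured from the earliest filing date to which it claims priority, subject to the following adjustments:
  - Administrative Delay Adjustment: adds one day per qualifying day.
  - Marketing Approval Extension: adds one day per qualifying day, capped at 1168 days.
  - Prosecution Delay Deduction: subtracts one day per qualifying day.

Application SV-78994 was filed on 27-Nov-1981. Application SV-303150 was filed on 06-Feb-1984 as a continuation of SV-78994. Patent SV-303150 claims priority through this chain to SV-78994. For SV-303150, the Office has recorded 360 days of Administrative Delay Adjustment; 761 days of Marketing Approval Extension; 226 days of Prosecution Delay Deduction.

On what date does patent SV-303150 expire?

2007-05-11

Earliest priority filing: 27 November 1981.
Base term: 27 November 1981 + 23 years → 27 November 2004.
Administrative Delay Adjustment: +360 days → 22 November 2005.
Marketing Approval Extension: 761 days (within the 1168-day cap) → +761 days → 23 December 2007.
Prosecution Delay Deduction: −226 days → 11 May 2007.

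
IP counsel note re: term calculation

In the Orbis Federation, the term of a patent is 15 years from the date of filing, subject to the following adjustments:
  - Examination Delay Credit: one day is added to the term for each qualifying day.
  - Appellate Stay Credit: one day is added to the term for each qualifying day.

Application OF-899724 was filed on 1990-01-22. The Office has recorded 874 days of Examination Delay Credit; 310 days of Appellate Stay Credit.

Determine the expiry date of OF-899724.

Base term: filing date + 15 years → 22 January 2005.
Examination Delay Credit: +874 days → 15 June 2007.
Appellate Stay Credit: +310 days → 20 April 2008.

April 20, 2008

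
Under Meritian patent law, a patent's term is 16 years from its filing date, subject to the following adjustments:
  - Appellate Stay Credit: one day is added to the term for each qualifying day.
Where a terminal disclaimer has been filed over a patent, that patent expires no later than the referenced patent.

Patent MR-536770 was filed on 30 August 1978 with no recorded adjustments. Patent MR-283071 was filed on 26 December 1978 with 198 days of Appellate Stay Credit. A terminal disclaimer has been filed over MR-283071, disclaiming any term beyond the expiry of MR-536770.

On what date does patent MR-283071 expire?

1994-08-30

Natural term of MR-283071:
  Base: filing + 16 years → 26 December 1994.
  Appellate Stay Credit: +198 days → 12 July 1995.
Expiry of referenced patent MR-536770:
  Base: filing + 16 years → 30 August 1994.
Terminal disclaimer: MR-283071 expires on the earlier of 12 July 1995 and 30 August 1994.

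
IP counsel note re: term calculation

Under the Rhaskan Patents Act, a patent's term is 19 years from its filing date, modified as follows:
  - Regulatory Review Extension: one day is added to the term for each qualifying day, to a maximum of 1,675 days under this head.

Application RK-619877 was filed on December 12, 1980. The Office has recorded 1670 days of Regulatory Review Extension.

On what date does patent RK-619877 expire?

July 8, 2004

Base term: filing date + 19 years → 12 December 1999.
Regulatory Review Extension: 1670 days (within the 1675-day cap) → +1670 days → 8 July 2004.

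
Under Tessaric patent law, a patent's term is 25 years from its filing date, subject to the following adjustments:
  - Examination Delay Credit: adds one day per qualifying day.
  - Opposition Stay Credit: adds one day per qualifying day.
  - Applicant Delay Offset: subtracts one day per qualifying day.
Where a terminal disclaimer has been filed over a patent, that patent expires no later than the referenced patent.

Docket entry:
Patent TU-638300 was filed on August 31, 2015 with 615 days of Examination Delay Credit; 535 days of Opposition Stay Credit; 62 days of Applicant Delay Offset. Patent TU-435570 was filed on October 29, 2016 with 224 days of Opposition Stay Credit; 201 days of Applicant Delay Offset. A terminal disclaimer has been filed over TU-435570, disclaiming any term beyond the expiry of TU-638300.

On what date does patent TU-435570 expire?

November 21, 2041

Natural term of TU-435570:
  Base: filing + 25 years → 29 October 2041.
  Opposition Stay Credit: +224 days → 10 June 2042.
  Applicant Delay Offset: −201 days → 21 November 2041.
Expiry of referenced patent TU-638300:
  Base: filing + 25 years → 31 August 2040.
  Examination Delay Credit: +615 days → 8 May 2042.
  Opposition Stay Credit: +535 days → 25 October 2043.
  Applicant Delay Offset: −62 days → 24 August 2043.
Terminal disclaimer: TU-435570 expires on the earlier of 21 November 2041 and 24 August 2043.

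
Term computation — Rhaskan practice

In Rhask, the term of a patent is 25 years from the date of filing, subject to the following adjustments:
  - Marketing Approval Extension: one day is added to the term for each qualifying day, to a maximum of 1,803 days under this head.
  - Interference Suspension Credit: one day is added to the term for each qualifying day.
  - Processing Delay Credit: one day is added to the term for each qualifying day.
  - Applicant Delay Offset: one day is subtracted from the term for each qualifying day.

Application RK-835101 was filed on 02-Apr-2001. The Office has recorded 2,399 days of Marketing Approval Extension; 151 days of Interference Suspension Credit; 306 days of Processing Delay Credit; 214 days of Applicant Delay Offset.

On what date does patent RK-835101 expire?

2031-11-08

Base term: filing date + 25 years → 2 April 2026.
Marketing Approval Extension: 2399 days claimed exceeds the 1803-day cap, so +1803 days → 10 March 2031.
Interference Suspension Credit: +151 days → 8 August 2031.
Processing Delay Credit: +306 days → 9 June 2032.
Applicant Delay Offset: −214 days → 8 November 2031.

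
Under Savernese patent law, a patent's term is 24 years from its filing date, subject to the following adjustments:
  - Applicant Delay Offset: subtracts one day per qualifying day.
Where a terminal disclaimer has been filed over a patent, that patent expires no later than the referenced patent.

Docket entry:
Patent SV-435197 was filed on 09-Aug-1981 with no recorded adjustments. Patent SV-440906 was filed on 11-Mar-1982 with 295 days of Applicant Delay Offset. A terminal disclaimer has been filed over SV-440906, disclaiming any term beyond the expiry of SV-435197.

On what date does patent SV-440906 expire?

Natural term of SV-440906:
  Base: filing + 24 years → 11 March 2006.
  Applicant Delay Offset: −295 days → 20 May 2005.
Expiry of referenced patent SV-435197:
  Base: filing + 24 years → 9 August 2005.
Terminal disclaimer: SV-440906 expires on the earlier of 20 May 2005 and 9 August 2005.

2005-05-20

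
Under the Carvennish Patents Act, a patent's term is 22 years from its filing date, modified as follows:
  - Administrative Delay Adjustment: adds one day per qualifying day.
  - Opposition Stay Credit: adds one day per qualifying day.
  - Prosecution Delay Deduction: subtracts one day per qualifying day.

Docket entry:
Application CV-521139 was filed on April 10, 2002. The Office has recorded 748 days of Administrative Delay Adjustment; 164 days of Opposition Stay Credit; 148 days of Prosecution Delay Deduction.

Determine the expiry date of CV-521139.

2026-05-14

Base term: filing date + 22 years → 10 April 2024.
Administrative Delay Adjustment: +748 days → 28 April 2026.
Opposition Stay Credit: +164 days → 9 October 2026.
Prosecution Delay Deduction: −148 days → 14 May 2026.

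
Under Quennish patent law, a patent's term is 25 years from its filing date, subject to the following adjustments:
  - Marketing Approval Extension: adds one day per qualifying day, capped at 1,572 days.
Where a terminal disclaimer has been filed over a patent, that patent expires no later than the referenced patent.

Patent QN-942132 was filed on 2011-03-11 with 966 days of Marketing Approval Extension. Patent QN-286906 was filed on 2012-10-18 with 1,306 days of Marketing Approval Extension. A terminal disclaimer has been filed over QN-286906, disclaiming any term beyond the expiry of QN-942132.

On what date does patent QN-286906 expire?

2038-11-02

Natural term of QN-286906:
  Base: filing + 25 years → 18 October 2037.
  Marketing Approval Extension: 1306 days (within the 1572-day cap) → +1306 days → 16 May 2041.
Expiry of referenced patent QN-942132:
  Base: filing + 25 years → 11 March 2036.
  Marketing Approval Extension: 966 days (within the 1572-day cap) → +966 days → 2 November 2038.
Terminal disclaimer: QN-286906 expires on the earlier of 16 May 2041 and 2 November 2038.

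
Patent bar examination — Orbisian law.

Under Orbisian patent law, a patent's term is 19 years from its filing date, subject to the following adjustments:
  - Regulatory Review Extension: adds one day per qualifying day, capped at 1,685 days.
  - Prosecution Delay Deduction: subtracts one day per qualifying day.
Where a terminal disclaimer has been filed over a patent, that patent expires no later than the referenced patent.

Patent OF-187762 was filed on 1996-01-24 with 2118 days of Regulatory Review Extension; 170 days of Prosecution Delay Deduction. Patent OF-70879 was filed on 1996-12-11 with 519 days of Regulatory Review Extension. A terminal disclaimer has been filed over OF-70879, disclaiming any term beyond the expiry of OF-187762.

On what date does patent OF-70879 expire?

May 13, 2017

Natural term of OF-70879:
  Base: filing + 19 years → 11 December 2015.
  Regulatory Review Extension: 519 days (within the 1685-day cap) → +519 days → 13 May 2017.
Expiry of referenced patent OF-187762:
  Base: filing + 19 years → 24 January 2015.
  Regulatory Review Extension: 2118 days claimed exceeds the 1685-day cap, so +1685 days → 5 September 2019.
  Prosecution Delay Deduction: −170 days → 19 March 2019.
Terminal disclaimer: OF-70879 expires on the earlier of 13 May 2017 and 19 March 2019.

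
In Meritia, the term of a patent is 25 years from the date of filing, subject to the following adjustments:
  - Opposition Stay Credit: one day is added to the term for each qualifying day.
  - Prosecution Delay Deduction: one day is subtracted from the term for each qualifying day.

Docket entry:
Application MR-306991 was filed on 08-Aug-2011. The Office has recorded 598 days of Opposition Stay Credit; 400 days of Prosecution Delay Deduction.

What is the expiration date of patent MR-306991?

Base term: filing date + 25 years → 8 August 2036.
Opposition Stay Credit: +598 days → 29 March 2038.
Prosecution Delay Deduction: −400 days → 22 February 2037.

2037-02-22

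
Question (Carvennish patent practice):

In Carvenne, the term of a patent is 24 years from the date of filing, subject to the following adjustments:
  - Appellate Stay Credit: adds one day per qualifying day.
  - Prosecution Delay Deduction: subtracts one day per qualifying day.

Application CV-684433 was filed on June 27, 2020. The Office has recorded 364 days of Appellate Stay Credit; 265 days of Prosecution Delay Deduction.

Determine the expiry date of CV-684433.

2044-10-04

Base term: filing date + 24 years → 27 June 2044.
Appellate Stay Credit: +364 days → 26 June 2045.
Prosecution Delay Deduction: −265 days → 4 October 2044.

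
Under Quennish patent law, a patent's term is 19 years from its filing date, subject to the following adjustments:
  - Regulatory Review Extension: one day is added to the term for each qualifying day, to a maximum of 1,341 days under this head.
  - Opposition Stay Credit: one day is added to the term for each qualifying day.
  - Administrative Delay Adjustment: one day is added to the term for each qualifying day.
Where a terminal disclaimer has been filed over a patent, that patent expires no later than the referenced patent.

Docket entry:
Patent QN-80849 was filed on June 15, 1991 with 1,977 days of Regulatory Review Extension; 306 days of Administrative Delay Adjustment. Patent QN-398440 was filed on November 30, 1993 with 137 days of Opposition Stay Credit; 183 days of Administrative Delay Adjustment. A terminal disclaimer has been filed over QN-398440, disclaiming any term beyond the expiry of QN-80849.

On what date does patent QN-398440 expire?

Natural term of QN-398440:
  Base: filing + 19 years → 30 November 2012.
  Opposition Stay Credit: +137 days → 16 April 2013.
  Administrative Delay Adjustment: +183 days → 16 October 2013.
Expiry of referenced patent QN-80849:
  Base: filing + 19 years → 15 June 2010.
  Regulatory Review Extension: 1977 days claimed exceeds the 1341-day cap, so +1341 days → 15 February 2014.
  Administrative Delay Adjustment: +306 days → 18 December 2014.
Terminal disclaimer: QN-398440 expires on the earlier of 16 October 2013 and 18 December 2014.

2013-10-16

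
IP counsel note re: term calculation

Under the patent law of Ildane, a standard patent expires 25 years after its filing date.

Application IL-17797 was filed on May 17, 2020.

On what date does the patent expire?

Filing date + 25 years → 17 May 2045.

May 17, 2045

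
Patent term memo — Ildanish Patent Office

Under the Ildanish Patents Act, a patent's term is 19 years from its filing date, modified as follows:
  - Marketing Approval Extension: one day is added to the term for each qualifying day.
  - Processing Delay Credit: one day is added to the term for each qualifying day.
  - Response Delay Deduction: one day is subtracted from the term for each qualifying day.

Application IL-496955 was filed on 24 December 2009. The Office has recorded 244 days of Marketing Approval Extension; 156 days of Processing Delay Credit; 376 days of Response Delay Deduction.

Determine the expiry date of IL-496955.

Base term: filing date + 19 years → 24 December 2028.
Marketing Approval Extension: +244 days → 25 August 2029.
Processing Delay Credit: +156 days → 28 January 2030.
Response Delay Deduction: −376 days → 17 January 2029.

January 17, 2029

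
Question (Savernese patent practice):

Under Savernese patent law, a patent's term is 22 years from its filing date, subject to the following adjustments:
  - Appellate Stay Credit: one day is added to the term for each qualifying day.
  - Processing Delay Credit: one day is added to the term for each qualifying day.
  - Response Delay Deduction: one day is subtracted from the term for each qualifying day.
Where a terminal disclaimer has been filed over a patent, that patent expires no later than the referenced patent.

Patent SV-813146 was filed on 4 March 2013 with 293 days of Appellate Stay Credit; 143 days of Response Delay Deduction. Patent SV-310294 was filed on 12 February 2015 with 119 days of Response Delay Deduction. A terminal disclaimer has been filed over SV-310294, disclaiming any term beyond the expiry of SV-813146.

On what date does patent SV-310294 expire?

2035-08-01

Natural term of SV-310294:
  Base: filing + 22 years → 12 February 2037.
  Response Delay Deduction: −119 days → 16 October 2036.
Expiry of referenced patent SV-813146:
  Base: filing + 22 years → 4 March 2035.
  Appellate Stay Credit: +293 days → 22 December 2035.
  Response Delay Deduction: −143 days → 1 August 2035.
Terminal disclaimer: SV-310294 expires on the earlier of 16 October 2036 and 1 August 2035.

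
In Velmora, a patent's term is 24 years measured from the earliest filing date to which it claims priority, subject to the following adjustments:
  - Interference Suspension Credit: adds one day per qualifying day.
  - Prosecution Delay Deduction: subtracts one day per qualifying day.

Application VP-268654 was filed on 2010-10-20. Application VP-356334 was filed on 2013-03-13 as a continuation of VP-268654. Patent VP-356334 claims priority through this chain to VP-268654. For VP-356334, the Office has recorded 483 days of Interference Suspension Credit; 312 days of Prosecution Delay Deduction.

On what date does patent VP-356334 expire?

Earliest priority filing: 20 October 2010.
Base term: 20 October 2010 + 24 years → 20 October 2034.
Interference Suspension Credit: +483 days → 15 February 2036.
Prosecution Delay Deduction: −312 days → 9 April 2035.

April 9, 2035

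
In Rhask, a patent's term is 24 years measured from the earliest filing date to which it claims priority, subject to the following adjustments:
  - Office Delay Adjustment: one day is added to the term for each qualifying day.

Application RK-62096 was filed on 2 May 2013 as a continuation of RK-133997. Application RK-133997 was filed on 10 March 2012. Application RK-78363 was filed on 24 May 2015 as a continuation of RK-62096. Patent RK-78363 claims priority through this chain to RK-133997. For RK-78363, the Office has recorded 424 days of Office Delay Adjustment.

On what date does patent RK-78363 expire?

2037-05-08

Earliest priority filing: 10 March 2012.
Base term: 10 March 2012 + 24 years → 10 March 2036.
Office Delay Adjustment: +424 days → 8 May 2037.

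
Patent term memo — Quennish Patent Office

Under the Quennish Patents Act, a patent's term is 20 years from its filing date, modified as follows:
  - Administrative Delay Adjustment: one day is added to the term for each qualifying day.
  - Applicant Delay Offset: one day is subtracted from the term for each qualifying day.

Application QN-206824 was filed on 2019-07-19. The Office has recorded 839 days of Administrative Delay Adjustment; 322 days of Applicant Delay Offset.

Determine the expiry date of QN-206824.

2040-12-17

Base term: filing date + 20 years → 19 July 2039.
Administrative Delay Adjustment: +839 days → 4 November 2041.
Applicant Delay Offset: −322 days → 17 December 2040.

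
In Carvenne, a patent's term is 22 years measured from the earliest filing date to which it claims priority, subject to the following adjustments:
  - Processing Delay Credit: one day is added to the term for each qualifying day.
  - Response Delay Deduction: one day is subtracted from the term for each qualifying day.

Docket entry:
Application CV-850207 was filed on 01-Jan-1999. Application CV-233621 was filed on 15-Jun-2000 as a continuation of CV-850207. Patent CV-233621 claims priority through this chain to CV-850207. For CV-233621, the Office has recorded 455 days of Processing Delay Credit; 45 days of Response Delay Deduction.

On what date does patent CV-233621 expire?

Earliest priority filing: 1 January 1999.
Base term: 1 January 1999 + 22 years → 1 January 2021.
Processing Delay Credit: +455 days → 1 April 2022.
Response Delay Deduction: −45 days → 15 February 2022.

February 15, 2022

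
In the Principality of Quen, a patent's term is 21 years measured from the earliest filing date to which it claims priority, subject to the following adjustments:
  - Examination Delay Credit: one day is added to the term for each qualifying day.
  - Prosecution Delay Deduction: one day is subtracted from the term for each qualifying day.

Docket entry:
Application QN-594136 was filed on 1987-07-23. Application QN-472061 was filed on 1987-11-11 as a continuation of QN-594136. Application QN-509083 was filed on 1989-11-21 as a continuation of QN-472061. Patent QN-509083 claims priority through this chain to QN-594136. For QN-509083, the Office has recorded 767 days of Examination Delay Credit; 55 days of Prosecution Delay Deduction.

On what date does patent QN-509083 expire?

July 5, 2010

Earliest priority filing: 23 July 1987.
Base term: 23 July 1987 + 21 years → 23 July 2008.
Examination Delay Credit: +767 days → 29 August 2010.
Prosecution Delay Deduction: −55 days → 5 July 2010.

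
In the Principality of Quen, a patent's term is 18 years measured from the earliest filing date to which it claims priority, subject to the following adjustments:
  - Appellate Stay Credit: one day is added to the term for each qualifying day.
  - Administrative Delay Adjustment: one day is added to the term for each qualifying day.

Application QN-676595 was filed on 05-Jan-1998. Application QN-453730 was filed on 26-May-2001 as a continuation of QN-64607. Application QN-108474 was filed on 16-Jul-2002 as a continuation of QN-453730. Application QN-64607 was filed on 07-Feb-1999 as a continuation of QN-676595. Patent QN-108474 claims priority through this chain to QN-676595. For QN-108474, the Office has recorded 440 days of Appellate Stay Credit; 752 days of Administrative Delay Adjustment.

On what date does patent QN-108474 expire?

2019-04-11

Earliest priority filing: 5 January 1998.
Base term: 5 January 1998 + 18 years → 5 January 2016.
Appellate Stay Credit: +440 days → 20 March 2017.
Administrative Delay Adjustment: +752 days → 11 April 2019.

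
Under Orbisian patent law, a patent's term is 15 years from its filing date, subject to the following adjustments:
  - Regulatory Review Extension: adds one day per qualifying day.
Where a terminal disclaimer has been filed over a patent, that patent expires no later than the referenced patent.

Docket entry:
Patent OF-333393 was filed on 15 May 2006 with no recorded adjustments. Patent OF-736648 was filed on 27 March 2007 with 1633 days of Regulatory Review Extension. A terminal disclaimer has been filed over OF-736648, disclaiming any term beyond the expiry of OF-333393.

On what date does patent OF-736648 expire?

Natural term of OF-736648:
  Base: filing + 15 years → 27 March 2022.
  Regulatory Review Extension: +1633 days → 15 September 2026.
Expiry of referenced patent OF-333393:
  Base: filing + 15 years → 15 May 2021.
Terminal disclaimer: OF-736648 expires on the earlier of 15 September 2026 and 15 May 2021.

2021-05-15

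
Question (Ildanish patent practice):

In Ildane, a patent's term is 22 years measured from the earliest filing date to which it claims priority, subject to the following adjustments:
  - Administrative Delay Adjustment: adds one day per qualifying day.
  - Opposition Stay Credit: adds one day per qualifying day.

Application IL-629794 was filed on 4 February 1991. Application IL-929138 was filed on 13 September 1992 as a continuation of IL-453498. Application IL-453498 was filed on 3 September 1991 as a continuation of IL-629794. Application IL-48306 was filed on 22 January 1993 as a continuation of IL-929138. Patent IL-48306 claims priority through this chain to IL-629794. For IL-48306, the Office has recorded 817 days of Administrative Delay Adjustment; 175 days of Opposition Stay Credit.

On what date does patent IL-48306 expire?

Earliest priority filing: 4 February 1991.
Base term: 4 February 1991 + 22 years → 4 February 2013.
Administrative Delay Adjustment: +817 days → 2 May 2015.
Opposition Stay Credit: +175 days → 24 October 2015.

2015-10-24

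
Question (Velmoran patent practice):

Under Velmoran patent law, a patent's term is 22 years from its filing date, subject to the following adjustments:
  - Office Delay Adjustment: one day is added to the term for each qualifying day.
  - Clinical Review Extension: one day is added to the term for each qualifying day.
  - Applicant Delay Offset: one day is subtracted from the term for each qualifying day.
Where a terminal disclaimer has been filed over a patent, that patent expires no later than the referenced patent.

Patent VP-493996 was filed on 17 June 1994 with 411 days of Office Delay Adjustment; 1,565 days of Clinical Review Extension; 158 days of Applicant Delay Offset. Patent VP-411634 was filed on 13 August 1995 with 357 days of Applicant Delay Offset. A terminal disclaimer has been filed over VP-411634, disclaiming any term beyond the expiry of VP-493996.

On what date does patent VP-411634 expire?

2016-08-21

Natural term of VP-411634:
  Base: filing + 22 years → 13 August 2017.
  Applicant Delay Offset: −357 days → 21 August 2016.
Expiry of referenced patent VP-493996:
  Base: filing + 22 years → 17 June 2016.
  Office Delay Adjustment: +411 days → 2 August 2017.
  Clinical Review Extension: +1565 days → 14 November 2021.
  Applicant Delay Offset: −158 days → 9 June 2021.
Terminal disclaimer: VP-411634 expires on the earlier of 21 August 2016 and 9 June 2021.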